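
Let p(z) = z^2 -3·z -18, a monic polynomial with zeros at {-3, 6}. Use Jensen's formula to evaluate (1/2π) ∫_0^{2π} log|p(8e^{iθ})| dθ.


Zeros: -3, 6; r = 8.
Inside |z| < r: -3, 6. Outside (|z| ≥ r): ∅.
p(0) = -18, so log|p(0)| = log(18) = 2.8904.
Apply Jensen: I(r) = log|p(0)| + Σ_k log(r/|z_k|), summed over zeros inside |z| < r.
  log(r/|z_k|) for z_k = -3: log(8/3) = 0.9808
  log(r/|z_k|) for z_k = 6: log(8/6) = 0.2877
Sum over inside zeros: 1.2685.
I(r) = log|p(0)| + (inside sum) = 2.8904 + 1.2685 = 4.1589.
Closed form (all zeros inside, monic): I(r) = n·log(r) = 2·log(8) = 4.1589. ✓

I(r) ≈ 4.1589.


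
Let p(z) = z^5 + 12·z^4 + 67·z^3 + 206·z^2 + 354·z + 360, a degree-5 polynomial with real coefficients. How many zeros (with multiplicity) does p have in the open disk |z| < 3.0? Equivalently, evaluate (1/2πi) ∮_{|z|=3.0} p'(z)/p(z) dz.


The zeros of p are: (-1 + 2i), (-1 - 2i), -4, (-3 + 3i), (-3 - 3i).
Their magnitudes are: 2.236, 2.236, 4, 4.243, 4.243.
Zeros with |z| < R = 3.0: (-1 + 2i), (-1 - 2i).
Count = 2.
By the argument principle, (1/2πi) ∮_{|z|=R} p'(z)/p(z) dz equals exactly this count.

Number of zeros inside |z| < 3.0: 2.


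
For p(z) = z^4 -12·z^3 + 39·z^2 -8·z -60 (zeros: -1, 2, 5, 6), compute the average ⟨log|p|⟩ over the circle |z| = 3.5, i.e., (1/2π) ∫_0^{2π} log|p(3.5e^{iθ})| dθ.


Zeros: -1, 2, 5, 6; r = 3.5.
Inside |z| < r: -1, 2. Outside (|z| ≥ r): 5, 6.
p(0) = -60, so log|p(0)| = log(60) = 4.0943.
Apply Jensen: I(r) = log|p(0)| + Σ_k log(r/|z_k|), summed over zeros inside |z| < r.
  log(r/|z_k|) for z_k = -1: log(3.5/1) = 1.2528
  log(r/|z_k|) for z_k = 2: log(3.5/2) = 0.5596
  Outside zeros (5, 6) contribute nothing to the Jensen sum.
Sum over inside zeros: 1.8124.
I(r) = log|p(0)| + (inside sum) = 4.0943 + 1.8124 = 5.9067.
Note: since some zeros are outside |z| ≤ r, the simplified n·log(r) form does NOT apply — only the inside zeros contribute.

I(r) ≈ 5.9067.


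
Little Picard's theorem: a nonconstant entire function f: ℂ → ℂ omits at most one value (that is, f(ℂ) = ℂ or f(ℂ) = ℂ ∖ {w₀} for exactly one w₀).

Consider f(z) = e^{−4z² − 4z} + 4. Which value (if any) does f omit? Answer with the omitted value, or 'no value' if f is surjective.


Little Picard bounds the complement of f(ℂ) to at most one point.
The exponent g(z) = −4z² − 4z is a nonconstant polynomial, hence surjective onto ℂ. So e^{g(z)} takes every value in {e^w : w ∈ ℂ} = ℂ ∖ {0}. Adding 4 shifts the range to ℂ ∖ {4}. f omits exactly 4.

Omitted value: 4.


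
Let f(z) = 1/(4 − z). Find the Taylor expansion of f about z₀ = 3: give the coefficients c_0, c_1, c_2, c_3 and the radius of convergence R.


Let w = z − z₀, so z = z₀ + w.
Then 4 − z = 4 − (z₀ + w) = (4 − z₀) − w = 1 − w.
f(z) = 1/(1 − w) = (1/(1)) · 1/(1 − w/(1)) = Σ_{n≥0} w^n / (1)^(n+1).
So c_n = 1/(1)^(n+1):
  c_0 = 1/(1)^1 = 1.
  c_1 = 1/(1)^2 = 1.
  c_2 = 1/(1)^3 = 1.
  c_3 = 1/(1)^4 = 1.
The series is valid for |w/d| < 1, i.e. |z − z₀| < |d|.
Radius of convergence: R = |4 − z₀| = |1| = 1 (distance from z₀ to the singularity z = 4).

c_0 = 1, c_1 = 1, c_2 = 1, c_3 = 1; R = 1.


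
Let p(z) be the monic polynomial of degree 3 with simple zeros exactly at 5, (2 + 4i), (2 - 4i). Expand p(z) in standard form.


The polynomial is p(z) = ∏_{α ∈ S} (z − α), where S = {5, (2 + 4i), (2 - 4i)}.
Expanding the product yields: p(z) = z^3 -9·z^2 + 40·z -100.
Note conjugate pairs combine to real quadratics: (z − (2+4i))(z − (2−4i)) = z² − 4z + 20.
The resulting polynomial has degree 3 and real coefficients as required.

p(z) = z^3 -9·z^2 + 40·z -100.


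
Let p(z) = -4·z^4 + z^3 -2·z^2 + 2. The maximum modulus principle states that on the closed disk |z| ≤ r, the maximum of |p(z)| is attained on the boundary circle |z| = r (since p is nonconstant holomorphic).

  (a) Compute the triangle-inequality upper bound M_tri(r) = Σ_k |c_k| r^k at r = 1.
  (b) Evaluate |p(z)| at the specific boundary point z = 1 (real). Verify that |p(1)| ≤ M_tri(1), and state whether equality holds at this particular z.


Coefficients: c_0 = 2, c_1 = 0, c_2 = -2, c_3 = 1, c_4 = -4. Radius r = 1.
Part (a). Triangle bound: M_tri(r) = Σ_k |c_k| r^k
  = |2|·1^0 + |0|·1^1 + |-2|·1^2 + |1|·1^3 + |-4|·1^4
  = 2 + 0 + 2 + 1 + 4 = 9.
This bounds M(r) := max_{|z|=r} |p(z)| from above; equality holds iff all terms c_k z^k can be made to align in phase at a single z on |z|=r.
Part (b). At z = 1 (real, on the circle |z| = r):
  p(1) = (2)·1^0 + (0)·1^1 + (-2)·1^2 + (1)·1^3 + (-4)·1^4 = -3.
  |p(1)| = 3.
Check: |p(1)| = 3 ≤ 9 = M_tri(1). ✓ Equality does not hold at z = 1 (the coefficients have mixed signs, so the terms do not all align in phase there).

M_tri(1) = 9; |p(1)| = 3; equality at z=1: no.


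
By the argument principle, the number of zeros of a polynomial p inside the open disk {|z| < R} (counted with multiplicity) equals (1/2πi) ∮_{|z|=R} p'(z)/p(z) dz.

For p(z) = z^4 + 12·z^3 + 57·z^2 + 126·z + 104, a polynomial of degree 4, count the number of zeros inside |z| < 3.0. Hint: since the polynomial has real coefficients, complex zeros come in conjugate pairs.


The zeros of p are: -2, -4, (-3 + 2i), (-3 - 2i).
Their magnitudes are: 2, 4, 3.606, 3.606.
Zeros with |z| < R = 3.0: -2.
Count = 1.
By the argument principle, (1/2πi) ∮_{|z|=R} p'(z)/p(z) dz equals exactly this count.

Number of zeros inside |z| < 3.0: 1.


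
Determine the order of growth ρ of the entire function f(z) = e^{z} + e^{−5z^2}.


Each summand is entire of order 1 and 2 respectively (as in the single-exponential case). The order of a sum is at most the max of the orders, so ρ ≤ 2. For the lower bound: on |z|=r choose arg z so that -5z^2 is real positive; then |e^{-5z^2}| = e^{5r^2} while |e^{1z}| ≤ e^{1r^1} = o(e^{5r^2}). So |f| ≥ e^{5r^2}(1 − o(1)) and ρ ≥ 2. Hence ρ = max(1, 2) = 2.
Therefore ρ = 2.

Order ρ = 2.


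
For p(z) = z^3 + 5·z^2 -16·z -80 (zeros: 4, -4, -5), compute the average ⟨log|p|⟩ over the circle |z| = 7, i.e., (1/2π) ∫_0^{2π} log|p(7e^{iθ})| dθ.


Zeros: -5, -4, 4; r = 7.
Inside |z| < r: -5, -4, 4. Outside (|z| ≥ r): ∅.
p(0) = -80, so log|p(0)| = log(80) = 4.3820.
Apply Jensen: I(r) = log|p(0)| + Σ_k log(r/|z_k|), summed over zeros inside |z| < r.
  log(r/|z_k|) for z_k = 4: log(7/4) = 0.5596
  log(r/|z_k|) for z_k = -4: log(7/4) = 0.5596
  log(r/|z_k|) for z_k = -5: log(7/5) = 0.3365
Sum over inside zeros: 1.4557.
I(r) = log|p(0)| + (inside sum) = 4.3820 + 1.4557 = 5.8377.
Closed form (all zeros inside, monic): I(r) = n·log(r) = 3·log(7) = 5.8377. ✓

I(r) ≈ 5.8377.


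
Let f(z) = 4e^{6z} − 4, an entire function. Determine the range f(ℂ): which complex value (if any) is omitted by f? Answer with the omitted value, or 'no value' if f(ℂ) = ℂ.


Little Picard bounds the complement of f(ℂ) to at most one point.
e^{6z} is never zero on ℂ, so 4·e^{6z} takes every value in ℂ ∖ {0}. Adding -4 shifts the range to ℂ ∖ {-4}. Thus f omits exactly the value -4.

Omitted value: -4.


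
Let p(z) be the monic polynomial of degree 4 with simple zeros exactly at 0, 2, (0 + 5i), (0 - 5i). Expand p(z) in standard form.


The polynomial is p(z) = ∏_{α ∈ S} (z − α), where S = {0, 2, (0 + 5i), (0 - 5i)}.
Expanding the product yields: p(z) = z^4 -2·z^3 + 25·z^2 -50·z.
Note conjugate pairs combine to real quadratics: (z − (0+5i))(z − (0−5i)) = z² + 25.
The resulting polynomial has degree 4 and real coefficients as required.

p(z) = z^4 -2·z^3 + 25·z^2 -50·z.


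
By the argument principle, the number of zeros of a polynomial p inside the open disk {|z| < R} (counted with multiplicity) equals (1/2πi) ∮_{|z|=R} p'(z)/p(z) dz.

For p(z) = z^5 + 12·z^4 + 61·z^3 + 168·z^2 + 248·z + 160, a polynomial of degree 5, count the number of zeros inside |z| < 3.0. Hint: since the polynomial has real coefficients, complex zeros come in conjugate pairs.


The zeros of p are: (-2 + 1i), (-2 - 1i), (-2 + 2i), (-2 - 2i), -4.
Their magnitudes are: 2.236, 2.236, 2.828, 2.828, 4.
Zeros with |z| < R = 3.0: (-2 + 1i), (-2 - 1i), (-2 + 2i), (-2 - 2i).
Count = 4.
By the argument principle, (1/2πi) ∮_{|z|=R} p'(z)/p(z) dz equals exactly this count.

Number of zeros inside |z| < 3.0: 4.


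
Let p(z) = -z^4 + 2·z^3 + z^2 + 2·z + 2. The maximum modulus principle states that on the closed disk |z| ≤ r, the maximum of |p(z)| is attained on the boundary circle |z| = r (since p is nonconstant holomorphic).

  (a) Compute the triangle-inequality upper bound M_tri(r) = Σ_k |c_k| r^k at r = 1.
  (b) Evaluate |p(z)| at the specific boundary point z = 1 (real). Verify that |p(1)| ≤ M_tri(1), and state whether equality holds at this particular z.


Coefficients: c_0 = 2, c_1 = 2, c_2 = 1, c_3 = 2, c_4 = -1. Radius r = 1.
Part (a). Triangle bound: M_tri(r) = Σ_k |c_k| r^k
  = |2|·1^0 + |2|·1^1 + |1|·1^2 + |2|·1^3 + |-1|·1^4
  = 2 + 2 + 1 + 2 + 1 = 8.
This bounds M(r) := max_{|z|=r} |p(z)| from above; equality holds iff all terms c_k z^k can be made to align in phase at a single z on |z|=r.
Part (b). At z = 1 (real, on the circle |z| = r):
  p(1) = (2)·1^0 + (2)·1^1 + (1)·1^2 + (2)·1^3 + (-1)·1^4 = 6.
  |p(1)| = 6.
Check: |p(1)| = 6 ≤ 8 = M_tri(1). ✓ Equality does not hold at z = 1 (the coefficients have mixed signs, so the terms do not all align in phase there).

M_tri(1) = 8; |p(1)| = 6; equality at z=1: no.


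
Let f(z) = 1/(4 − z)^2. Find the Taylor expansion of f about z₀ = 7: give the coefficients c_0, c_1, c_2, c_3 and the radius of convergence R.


Let w = z − z₀, so z = z₀ + w.
Then 4 − z = 4 − (z₀ + w) = (4 − z₀) − w = -3 − w.
f(z) = 1/(-3 − w)^2 = (1/(-3)^2) · (1 − w/(-3))^{−2}.
By the binomial series (1−u)^{−2} = Σ_{n≥0} C(n+1, 1) u^n for |u|<1, with u = w/(-3):
  c_n = C(n+1, 1) / (-3)^(n+2).
  c_0 = 1/(-3)^2 = 1/9.
  c_1 = 2/(-3)^3 = -2/27.
  c_2 = 3/(-3)^4 = 1/27.
  c_3 = 4/(-3)^5 = -4/243.
The series is valid for |w/d| < 1, i.e. |z − z₀| < |d|.
Radius of convergence: R = |4 − z₀| = |-3| = 3 (distance from z₀ to the singularity z = 4).

c_0 = 1/9, c_1 = -2/27, c_2 = 1/27, c_3 = -4/243; R = 3.


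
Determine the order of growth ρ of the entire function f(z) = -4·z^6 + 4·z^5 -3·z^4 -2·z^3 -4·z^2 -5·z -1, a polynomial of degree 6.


|f(z)| ≤ Σ|c_k|·r^k = O(r^6) as r → ∞. Polynomial growth is O(e^{r^ε}) for every ε > 0 (since r^6/e^{r^ε} → 0), so ρ ≤ ε for all ε > 0, i.e. ρ = 0. Every nonconstant polynomial has order 0.
Therefore ρ = 0.

Order ρ = 0.


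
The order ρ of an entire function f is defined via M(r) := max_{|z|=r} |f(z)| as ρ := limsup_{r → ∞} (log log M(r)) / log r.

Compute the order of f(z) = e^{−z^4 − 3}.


|e^{−z^4 − 3}| = e^{Re(-1·z^4) + -3} ≤ e^{1|z|^4 + -3} = e^{1r^4 + -3} on |z| = r, so ρ ≤ 4. Choosing z on |z|=r so that -1·z^4 is real positive (always possible by picking arg z appropriately) gives |f(z)| = e^{1r^4 + -3}, matching the bound. The additive constant -3 does not affect log log M(r) ~ 4·log r. Hence ρ = 4.
Therefore ρ = 4.

Order ρ = 4.


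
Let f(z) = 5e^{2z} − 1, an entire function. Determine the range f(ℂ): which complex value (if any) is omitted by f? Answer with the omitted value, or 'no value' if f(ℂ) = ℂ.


Little Picard bounds the complement of f(ℂ) to at most one point.
e^{2z} is never zero on ℂ, so 5·e^{2z} takes every value in ℂ ∖ {0}. Adding -1 shifts the range to ℂ ∖ {-1}. Thus f omits exactly the value -1.

Omitted value: -1.


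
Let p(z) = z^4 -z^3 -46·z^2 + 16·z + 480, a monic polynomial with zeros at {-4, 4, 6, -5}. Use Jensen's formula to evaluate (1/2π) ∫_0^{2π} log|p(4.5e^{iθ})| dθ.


Zeros: -5, -4, 4, 6; r = 4.5.
Inside |z| < r: -4, 4. Outside (|z| ≥ r): -5, 6.
p(0) = 480, so log|p(0)| = log(480) = 6.1738.
Apply Jensen: I(r) = log|p(0)| + Σ_k log(r/|z_k|), summed over zeros inside |z| < r.
  log(r/|z_k|) for z_k = -4: log(4.5/4) = 0.1178
  log(r/|z_k|) for z_k = 4: log(4.5/4) = 0.1178
  Outside zeros (-5, 6) contribute nothing to the Jensen sum.
Sum over inside zeros: 0.2356.
I(r) = log|p(0)| + (inside sum) = 6.1738 + 0.2356 = 6.4094.
Note: since some zeros are outside |z| ≤ r, the simplified n·log(r) form does NOT apply — only the inside zeros contribute.

I(r) ≈ 6.4094.


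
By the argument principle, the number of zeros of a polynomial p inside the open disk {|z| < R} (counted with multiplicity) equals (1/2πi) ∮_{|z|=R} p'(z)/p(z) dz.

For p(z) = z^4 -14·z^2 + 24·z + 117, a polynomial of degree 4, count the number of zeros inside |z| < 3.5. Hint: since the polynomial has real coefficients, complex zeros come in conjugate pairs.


The zeros of p are: (3 + 2i), (3 - 2i), -3, -3.
Their magnitudes are: 3.606, 3.606, 3, 3.
Zeros with |z| < R = 3.5: -3, -3.
Count = 2.
By the argument principle, (1/2πi) ∮_{|z|=R} p'(z)/p(z) dz equals exactly this count.

Number of zeros inside |z| < 3.5: 2.


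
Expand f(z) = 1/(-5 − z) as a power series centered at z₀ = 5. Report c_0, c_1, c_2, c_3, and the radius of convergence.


Let w = z − z₀, so z = z₀ + w.
Then -5 − z = -5 − (z₀ + w) = (-5 − z₀) − w = -10 − w.
f(z) = 1/(-10 − w) = (1/(-10)) · 1/(1 − w/(-10)) = Σ_{n≥0} w^n / (-10)^(n+1).
So c_n = 1/(-10)^(n+1):
  c_0 = 1/(-10)^1 = -1/10.
  c_1 = 1/(-10)^2 = 1/100.
  c_2 = 1/(-10)^3 = -1/1000.
  c_3 = 1/(-10)^4 = 1/10000.
The series is valid for |w/d| < 1, i.e. |z − z₀| < |d|.
Radius of convergence: R = |-5 − z₀| = |-10| = 10 (distance from z₀ to the singularity z = -5).

c_0 = -1/10, c_1 = 1/100, c_2 = -1/1000, c_3 = 1/10000; R = 10.


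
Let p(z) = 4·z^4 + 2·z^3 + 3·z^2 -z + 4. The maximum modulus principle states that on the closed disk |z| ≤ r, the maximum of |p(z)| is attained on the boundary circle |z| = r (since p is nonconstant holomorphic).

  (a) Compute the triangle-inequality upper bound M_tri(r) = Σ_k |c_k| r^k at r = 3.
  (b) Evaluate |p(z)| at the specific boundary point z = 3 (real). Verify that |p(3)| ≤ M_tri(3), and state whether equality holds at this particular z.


Coefficients: c_0 = 4, c_1 = -1, c_2 = 3, c_3 = 2, c_4 = 4. Radius r = 3.
Part (a). Triangle bound: M_tri(r) = Σ_k |c_k| r^k
  = |4|·3^0 + |-1|·3^1 + |3|·3^2 + |2|·3^3 + |4|·3^4
  = 4 + 3 + 27 + 54 + 324 = 412.
This bounds M(r) := max_{|z|=r} |p(z)| from above; equality holds iff all terms c_k z^k can be made to align in phase at a single z on |z|=r.
Part (b). At z = 3 (real, on the circle |z| = r):
  p(3) = (4)·3^0 + (-1)·3^1 + (3)·3^2 + (2)·3^3 + (4)·3^4 = 406.
  |p(3)| = 406.
Check: |p(3)| = 406 ≤ 412 = M_tri(3). ✓ Equality does not hold at z = 3 (the coefficients have mixed signs, so the terms do not all align in phase there).

M_tri(3) = 412; |p(3)| = 406; equality at z=3: no.


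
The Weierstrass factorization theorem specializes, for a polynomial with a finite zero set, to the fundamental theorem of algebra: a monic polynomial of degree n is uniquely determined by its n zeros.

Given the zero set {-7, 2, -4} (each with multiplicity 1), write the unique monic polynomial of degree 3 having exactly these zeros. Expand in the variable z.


The polynomial is p(z) = ∏_{α ∈ S} (z − α), where S = {-7, 2, -4}.
Expanding the product yields: p(z) = z^3 + 9·z^2 + 6·z -56.
The resulting polynomial has degree 3 and real coefficients as required.

p(z) = z^3 + 9·z^2 + 6·z -56.


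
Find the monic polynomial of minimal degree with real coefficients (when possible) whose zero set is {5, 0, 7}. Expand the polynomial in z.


The polynomial is p(z) = ∏_{α ∈ S} (z − α), where S = {5, 0, 7}.
Expanding the product yields: p(z) = z^3 -12·z^2 + 35·z.
The resulting polynomial has degree 3 and real coefficients as required.

p(z) = z^3 -12·z^2 + 35·z.


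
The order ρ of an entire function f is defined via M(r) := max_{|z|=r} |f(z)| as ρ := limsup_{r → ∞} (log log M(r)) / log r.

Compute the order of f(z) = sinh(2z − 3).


sinh(w) is a linear combination of e^{iw} and e^{−iw} (or e^w, e^{−w} in the hyperbolic case), so |sinh(w)| ≤ e^{|w|}. With w = 2z − 3, |w| ≤ 2|z| + 3 = 2r + 3 on |z| = r, giving M(r) ≤ e^{2r + 3}, so ρ ≤ 1. On a suitable ray (z = it for sin/cos; z = t for sinh/cosh, t real → ∞), |sinh(2z − 3)| grows like e^{2|t|}/2, so ρ ≥ 1. Hence ρ = 1.
Therefore ρ = 1.

Order ρ = 1.


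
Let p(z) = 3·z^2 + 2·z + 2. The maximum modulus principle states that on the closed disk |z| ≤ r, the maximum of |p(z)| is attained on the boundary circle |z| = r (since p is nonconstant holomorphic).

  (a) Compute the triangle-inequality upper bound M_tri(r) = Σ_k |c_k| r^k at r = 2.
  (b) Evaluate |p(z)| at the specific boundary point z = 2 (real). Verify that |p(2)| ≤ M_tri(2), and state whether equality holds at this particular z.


Coefficients: c_0 = 2, c_1 = 2, c_2 = 3. Radius r = 2.
Part (a). Triangle bound: M_tri(r) = Σ_k |c_k| r^k
  = |2|·2^0 + |2|·2^1 + |3|·2^2
  = 2 + 4 + 12 = 18.
This bounds M(r) := max_{|z|=r} |p(z)| from above; equality holds iff all terms c_k z^k can be made to align in phase at a single z on |z|=r.
Part (b). At z = 2 (real, on the circle |z| = r):
  p(2) = (2)·2^0 + (2)·2^1 + (3)·2^2 = 18.
  |p(2)| = 18.
Since all nonzero coefficients share the same sign, |p(2)| = 18 = M_tri(2); the triangle bound is attained at z = 2, so in fact M(r) = 18.

M_tri(2) = 18; |p(2)| = 18; equality at z=2: yes.


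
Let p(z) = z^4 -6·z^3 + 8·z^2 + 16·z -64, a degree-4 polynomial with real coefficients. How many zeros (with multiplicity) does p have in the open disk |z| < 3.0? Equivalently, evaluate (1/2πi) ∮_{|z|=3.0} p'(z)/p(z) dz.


The zeros of p are: (2 + 2i), (2 - 2i), -2, 4.
Their magnitudes are: 2.828, 2.828, 2, 4.
Zeros with |z| < R = 3.0: (2 + 2i), (2 - 2i), -2.
Count = 3.
By the argument principle, (1/2πi) ∮_{|z|=R} p'(z)/p(z) dz equals exactly this count.

Number of zeros inside |z| < 3.0: 3.


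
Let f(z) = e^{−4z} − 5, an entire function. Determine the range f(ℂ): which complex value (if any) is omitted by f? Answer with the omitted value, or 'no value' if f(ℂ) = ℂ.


Little Picard bounds the complement of f(ℂ) to at most one point.
e^{−4z} is never zero on ℂ, so 1·e^{−4z} takes every value in ℂ ∖ {0}. Adding -5 shifts the range to ℂ ∖ {-5}. Thus f omits exactly the value -5.

Omitted value: -5.


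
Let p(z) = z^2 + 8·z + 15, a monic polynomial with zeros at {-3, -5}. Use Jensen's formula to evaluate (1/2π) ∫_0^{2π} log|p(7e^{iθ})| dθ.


Zeros: -5, -3; r = 7.
Inside |z| < r: -5, -3. Outside (|z| ≥ r): ∅.
p(0) = 15, so log|p(0)| = log(15) = 2.7081.
Apply Jensen: I(r) = log|p(0)| + Σ_k log(r/|z_k|), summed over zeros inside |z| < r.
  log(r/|z_k|) for z_k = -3: log(7/3) = 0.8473
  log(r/|z_k|) for z_k = -5: log(7/5) = 0.3365
Sum over inside zeros: 1.1838.
I(r) = log|p(0)| + (inside sum) = 2.7081 + 1.1838 = 3.8918.
Closed form (all zeros inside, monic): I(r) = n·log(r) = 2·log(7) = 3.8918. ✓

I(r) ≈ 3.8918.


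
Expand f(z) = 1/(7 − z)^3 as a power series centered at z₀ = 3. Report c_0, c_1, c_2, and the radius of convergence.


Let w = z − z₀, so z = z₀ + w.
Then 7 − z = 7 − (z₀ + w) = (7 − z₀) − w = 4 − w.
f(z) = 1/(4 − w)^3 = (1/(4)^3) · (1 − w/(4))^{−3}.
By the binomial series (1−u)^{−3} = Σ_{n≥0} C(n+2, 2) u^n for |u|<1, with u = w/(4):
  c_n = C(n+2, 2) / (4)^(n+3).
  c_0 = 1/(4)^3 = 1/64.
  c_1 = 3/(4)^4 = 3/256.
  c_2 = 6/(4)^5 = 3/512.
The series is valid for |w/d| < 1, i.e. |z − z₀| < |d|.
Radius of convergence: R = |7 − z₀| = |4| = 4 (distance from z₀ to the singularity z = 7).

c_0 = 1/64, c_1 = 3/256, c_2 = 3/512; R = 4.


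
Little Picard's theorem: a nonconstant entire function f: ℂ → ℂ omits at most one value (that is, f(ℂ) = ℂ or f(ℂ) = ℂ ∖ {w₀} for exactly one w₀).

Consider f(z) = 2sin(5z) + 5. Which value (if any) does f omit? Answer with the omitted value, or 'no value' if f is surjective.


Little Picard bounds the complement of f(ℂ) to at most one point.
sin is entire and surjective onto ℂ: for every w ∈ ℂ, sin(ζ) = w has a solution ζ ∈ ℂ (e.g., via the complex inverse arcsin). With ζ = 5z this gives z = ζ/(5). Then 2·sin(5z) takes every value in 2·ℂ = ℂ, and adding 5 is a bijection of ℂ. So f is surjective and omits no value. (Note: only on the real line is sin bounded by [−1, 1].)

Omitted value: no value.


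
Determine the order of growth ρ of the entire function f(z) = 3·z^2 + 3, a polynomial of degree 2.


|f(z)| ≤ Σ|c_k|·r^k = O(r^2) as r → ∞. Polynomial growth is O(e^{r^ε}) for every ε > 0 (since r^2/e^{r^ε} → 0), so ρ ≤ ε for all ε > 0, i.e. ρ = 0. Every nonconstant polynomial has order 0.
Therefore ρ = 0.

Order ρ = 0.


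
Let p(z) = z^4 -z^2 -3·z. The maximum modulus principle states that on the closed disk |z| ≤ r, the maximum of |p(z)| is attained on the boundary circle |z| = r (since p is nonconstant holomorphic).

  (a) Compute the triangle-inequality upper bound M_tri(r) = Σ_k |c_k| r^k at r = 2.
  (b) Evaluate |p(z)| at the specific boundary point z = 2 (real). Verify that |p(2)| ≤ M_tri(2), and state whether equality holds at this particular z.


Coefficients: c_0 = 0, c_1 = -3, c_2 = -1, c_3 = 0, c_4 = 1. Radius r = 2.
Part (a). Triangle bound: M_tri(r) = Σ_k |c_k| r^k
  = |0|·2^0 + |-3|·2^1 + |-1|·2^2 + |0|·2^3 + |1|·2^4
  = 0 + 6 + 4 + 0 + 16 = 26.
This bounds M(r) := max_{|z|=r} |p(z)| from above; equality holds iff all terms c_k z^k can be made to align in phase at a single z on |z|=r.
Part (b). At z = 2 (real, on the circle |z| = r):
  p(2) = (0)·2^0 + (-3)·2^1 + (-1)·2^2 + (0)·2^3 + (1)·2^4 = 6.
  |p(2)| = 6.
Check: |p(2)| = 6 ≤ 26 = M_tri(2). ✓ Equality does not hold at z = 2 (the coefficients have mixed signs, so the terms do not all align in phase there).

M_tri(2) = 26; |p(2)| = 6; equality at z=2: no.


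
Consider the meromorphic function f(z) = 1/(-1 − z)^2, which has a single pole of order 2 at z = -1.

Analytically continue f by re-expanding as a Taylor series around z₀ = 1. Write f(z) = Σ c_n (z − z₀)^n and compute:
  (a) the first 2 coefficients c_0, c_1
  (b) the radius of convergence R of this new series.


Let w = z − z₀, so z = z₀ + w.
Then -1 − z = -1 − (z₀ + w) = (-1 − z₀) − w = -2 − w.
f(z) = 1/(-2 − w)^2 = (1/(-2)^2) · (1 − w/(-2))^{−2}.
By the binomial series (1−u)^{−2} = Σ_{n≥0} C(n+1, 1) u^n for |u|<1, with u = w/(-2):
  c_n = C(n+1, 1) / (-2)^(n+2).
  c_0 = 1/(-2)^2 = 1/4.
  c_1 = 2/(-2)^3 = -1/4.
The series is valid for |w/d| < 1, i.e. |z − z₀| < |d|.
Radius of convergence: R = |-1 − z₀| = |-2| = 2 (distance from z₀ to the singularity z = -1).

c_0 = 1/4, c_1 = -1/4; R = 2.


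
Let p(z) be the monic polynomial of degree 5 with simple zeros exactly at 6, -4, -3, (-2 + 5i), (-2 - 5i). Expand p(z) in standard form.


The polynomial is p(z) = ∏_{α ∈ S} (z − α), where S = {6, -4, -3, (-2 + 5i), (-2 - 5i)}.
Expanding the product yields: p(z) = z^5 + 5·z^4 + 3·z^3 -163·z^2 -1158·z -2088.
Note conjugate pairs combine to real quadratics: (z − (-2+5i))(z − (-2−5i)) = z² + 4z + 29.
The resulting polynomial has degree 5 and real coefficients as required.

p(z) = z^5 + 5·z^4 + 3·z^3 -163·z^2 -1158·z -2088.


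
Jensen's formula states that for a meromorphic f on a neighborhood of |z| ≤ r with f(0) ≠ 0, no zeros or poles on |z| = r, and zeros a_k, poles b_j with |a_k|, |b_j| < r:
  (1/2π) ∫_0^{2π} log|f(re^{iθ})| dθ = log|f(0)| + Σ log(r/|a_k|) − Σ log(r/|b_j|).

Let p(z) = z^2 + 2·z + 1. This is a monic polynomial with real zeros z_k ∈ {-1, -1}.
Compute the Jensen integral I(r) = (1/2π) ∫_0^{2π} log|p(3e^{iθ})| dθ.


Zeros: -1, -1; r = 3.
Inside |z| < r: -1, -1. Outside (|z| ≥ r): ∅.
p(0) = 1, so log|p(0)| = log(1) = 0.0000.
Apply Jensen: I(r) = log|p(0)| + Σ_k log(r/|z_k|), summed over zeros inside |z| < r.
  log(r/|z_k|) for z_k = -1: log(3/1) = 1.0986
  log(r/|z_k|) for z_k = -1: log(3/1) = 1.0986
Sum over inside zeros: 2.1972.
I(r) = log|p(0)| + (inside sum) = 0.0000 + 2.1972 = 2.1972.
Closed form (all zeros inside, monic): I(r) = n·log(r) = 2·log(3) = 2.1972. ✓

I(r) ≈ 2.1972.


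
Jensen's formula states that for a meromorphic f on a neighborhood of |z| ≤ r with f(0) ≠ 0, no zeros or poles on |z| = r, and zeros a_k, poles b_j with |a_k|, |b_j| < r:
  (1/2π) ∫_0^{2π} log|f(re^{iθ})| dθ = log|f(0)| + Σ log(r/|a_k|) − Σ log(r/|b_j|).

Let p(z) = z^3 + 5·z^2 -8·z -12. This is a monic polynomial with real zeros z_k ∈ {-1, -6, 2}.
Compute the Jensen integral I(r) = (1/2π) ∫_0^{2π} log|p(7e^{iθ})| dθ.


Zeros: -6, -1, 2; r = 7.
Inside |z| < r: -6, -1, 2. Outside (|z| ≥ r): ∅.
p(0) = -12, so log|p(0)| = log(12) = 2.4849.
Apply Jensen: I(r) = log|p(0)| + Σ_k log(r/|z_k|), summed over zeros inside |z| < r.
  log(r/|z_k|) for z_k = -1: log(7/1) = 1.9459
  log(r/|z_k|) for z_k = -6: log(7/6) = 0.1542
  log(r/|z_k|) for z_k = 2: log(7/2) = 1.2528
Sum over inside zeros: 3.3528.
I(r) = log|p(0)| + (inside sum) = 2.4849 + 3.3528 = 5.8377.
Closed form (all zeros inside, monic): I(r) = n·log(r) = 3·log(7) = 5.8377. ✓

I(r) ≈ 5.8377.


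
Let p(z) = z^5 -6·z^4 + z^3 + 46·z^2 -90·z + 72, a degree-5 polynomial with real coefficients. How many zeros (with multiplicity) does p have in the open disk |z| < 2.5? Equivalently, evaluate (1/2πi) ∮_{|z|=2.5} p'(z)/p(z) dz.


The zeros of p are: -3, 4, (1 + 1i), (1 - 1i), 3.
Their magnitudes are: 3, 4, 1.414, 1.414, 3.
Zeros with |z| < R = 2.5: (1 + 1i), (1 - 1i).
Count = 2.
By the argument principle, (1/2πi) ∮_{|z|=R} p'(z)/p(z) dz equals exactly this count.

Number of zeros inside |z| < 2.5: 2.


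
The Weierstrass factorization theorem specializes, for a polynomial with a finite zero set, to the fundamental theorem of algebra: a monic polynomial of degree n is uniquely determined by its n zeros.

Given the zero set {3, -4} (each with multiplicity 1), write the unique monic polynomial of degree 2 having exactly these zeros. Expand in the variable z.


The polynomial is p(z) = ∏_{α ∈ S} (z − α), where S = {3, -4}.
Expanding the product yields: p(z) = z^2 + z -12.
The resulting polynomial has degree 2 and real coefficients as required.

p(z) = z^2 + z -12.


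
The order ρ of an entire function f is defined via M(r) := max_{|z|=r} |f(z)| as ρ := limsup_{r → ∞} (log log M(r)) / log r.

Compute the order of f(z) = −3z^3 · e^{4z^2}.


M(r) = max_{|z|=r} |-3|·|z|^3·|e^{4z^2}| = 3·r^3 · e^{4r^2} (the factors attain their maxima compatibly on |z|=r). Then log M(r) = log 3 + 3·log r + 4r^2, dominated by the last term, so log log M(r) ~ 2·log r. The polynomial factor -3z^3 contributes only a log r term and does not affect the order. ρ = 2.
Therefore ρ = 2.

Order ρ = 2.


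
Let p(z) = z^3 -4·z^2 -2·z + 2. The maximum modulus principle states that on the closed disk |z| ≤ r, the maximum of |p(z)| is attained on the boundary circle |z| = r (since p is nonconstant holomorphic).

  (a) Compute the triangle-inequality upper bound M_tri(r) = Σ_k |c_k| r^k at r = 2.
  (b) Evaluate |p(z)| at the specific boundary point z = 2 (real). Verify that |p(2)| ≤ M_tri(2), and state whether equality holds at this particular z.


Coefficients: c_0 = 2, c_1 = -2, c_2 = -4, c_3 = 1. Radius r = 2.
Part (a). Triangle bound: M_tri(r) = Σ_k |c_k| r^k
  = |2|·2^0 + |-2|·2^1 + |-4|·2^2 + |1|·2^3
  = 2 + 4 + 16 + 8 = 30.
This bounds M(r) := max_{|z|=r} |p(z)| from above; equality holds iff all terms c_k z^k can be made to align in phase at a single z on |z|=r.
Part (b). At z = 2 (real, on the circle |z| = r):
  p(2) = (2)·2^0 + (-2)·2^1 + (-4)·2^2 + (1)·2^3 = -10.
  |p(2)| = 10.
Check: |p(2)| = 10 ≤ 30 = M_tri(2). ✓ Equality does not hold at z = 2 (the coefficients have mixed signs, so the terms do not all align in phase there).

M_tri(2) = 30; |p(2)| = 10; equality at z=2: no.


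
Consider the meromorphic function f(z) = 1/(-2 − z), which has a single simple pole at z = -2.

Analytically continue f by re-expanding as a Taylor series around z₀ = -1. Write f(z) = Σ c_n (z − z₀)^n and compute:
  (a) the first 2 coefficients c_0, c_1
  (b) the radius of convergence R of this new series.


Let w = z − z₀, so z = z₀ + w.
Then -2 − z = -2 − (z₀ + w) = (-2 − z₀) − w = -1 − w.
f(z) = 1/(-1 − w) = (1/(-1)) · 1/(1 − w/(-1)) = Σ_{n≥0} w^n / (-1)^(n+1).
So c_n = 1/(-1)^(n+1):
  c_0 = 1/(-1)^1 = -1.
  c_1 = 1/(-1)^2 = 1.
The series is valid for |w/d| < 1, i.e. |z − z₀| < |d|.
Radius of convergence: R = |-2 − z₀| = |-1| = 1 (distance from z₀ to the singularity z = -2).

c_0 = -1, c_1 = 1; R = 1.


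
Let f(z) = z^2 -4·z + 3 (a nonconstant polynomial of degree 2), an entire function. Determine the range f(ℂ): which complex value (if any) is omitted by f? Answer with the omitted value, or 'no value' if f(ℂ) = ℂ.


Little Picard bounds the complement of f(ℂ) to at most one point.
For every w ∈ ℂ, the equation p(z) − w = 0 is a nonconstant polynomial in z and hence has at least one root by the fundamental theorem of algebra. So p is surjective onto ℂ, omitting no value.

Omitted value: no value.


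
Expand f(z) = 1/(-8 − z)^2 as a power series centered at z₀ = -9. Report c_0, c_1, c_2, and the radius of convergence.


Let w = z − z₀, so z = z₀ + w.
Then -8 − z = -8 − (z₀ + w) = (-8 − z₀) − w = 1 − w.
f(z) = 1/(1 − w)^2 = (1/(1)^2) · (1 − w/(1))^{−2}.
By the binomial series (1−u)^{−2} = Σ_{n≥0} C(n+1, 1) u^n for |u|<1, with u = w/(1):
  c_n = C(n+1, 1) / (1)^(n+2).
  c_0 = 1/(1)^2 = 1.
  c_1 = 2/(1)^3 = 2.
  c_2 = 3/(1)^4 = 3.
The series is valid for |w/d| < 1, i.e. |z − z₀| < |d|.
Radius of convergence: R = |-8 − z₀| = |1| = 1 (distance from z₀ to the singularity z = -8).

c_0 = 1, c_1 = 2, c_2 = 3; R = 1.


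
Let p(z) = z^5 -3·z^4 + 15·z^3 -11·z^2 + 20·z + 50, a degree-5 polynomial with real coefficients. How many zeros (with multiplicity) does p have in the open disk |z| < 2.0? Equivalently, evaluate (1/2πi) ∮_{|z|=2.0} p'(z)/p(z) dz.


The zeros of p are: (1 + 3i), (1 - 3i), (1 + 2i), (1 - 2i), -1.
Their magnitudes are: 3.162, 3.162, 2.236, 2.236, 1.
Zeros with |z| < R = 2.0: -1.
Count = 1.
By the argument principle, (1/2πi) ∮_{|z|=R} p'(z)/p(z) dz equals exactly this count.

Number of zeros inside |z| < 2.0: 1.


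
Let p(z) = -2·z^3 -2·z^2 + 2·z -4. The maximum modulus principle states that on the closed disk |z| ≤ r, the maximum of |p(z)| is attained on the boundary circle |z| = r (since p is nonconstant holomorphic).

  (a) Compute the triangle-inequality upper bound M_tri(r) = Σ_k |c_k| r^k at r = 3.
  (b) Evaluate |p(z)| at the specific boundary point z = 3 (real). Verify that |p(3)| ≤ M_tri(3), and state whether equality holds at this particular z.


Coefficients: c_0 = -4, c_1 = 2, c_2 = -2, c_3 = -2. Radius r = 3.
Part (a). Triangle bound: M_tri(r) = Σ_k |c_k| r^k
  = |-4|·3^0 + |2|·3^1 + |-2|·3^2 + |-2|·3^3
  = 4 + 6 + 18 + 54 = 82.
This bounds M(r) := max_{|z|=r} |p(z)| from above; equality holds iff all terms c_k z^k can be made to align in phase at a single z on |z|=r.
Part (b). At z = 3 (real, on the circle |z| = r):
  p(3) = (-4)·3^0 + (2)·3^1 + (-2)·3^2 + (-2)·3^3 = -70.
  |p(3)| = 70.
Check: |p(3)| = 70 ≤ 82 = M_tri(3). ✓ Equality does not hold at z = 3 (the coefficients have mixed signs, so the terms do not all align in phase there).

M_tri(3) = 82; |p(3)| = 70; equality at z=3: no.


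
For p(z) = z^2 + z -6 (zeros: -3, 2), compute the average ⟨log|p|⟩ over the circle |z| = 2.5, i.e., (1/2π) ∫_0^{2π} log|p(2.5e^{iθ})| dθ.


Zeros: -3, 2; r = 2.5.
Inside |z| < r: 2. Outside (|z| ≥ r): -3.
p(0) = -6, so log|p(0)| = log(6) = 1.7918.
Apply Jensen: I(r) = log|p(0)| + Σ_k log(r/|z_k|), summed over zeros inside |z| < r.
  log(r/|z_k|) for z_k = 2: log(2.5/2) = 0.2231
  Outside zeros (-3) contribute nothing to the Jensen sum.
Sum over inside zeros: 0.2231.
I(r) = log|p(0)| + (inside sum) = 1.7918 + 0.2231 = 2.0149.
Note: since some zeros are outside |z| ≤ r, the simplified n·log(r) form does NOT apply — only the inside zeros contribute.

I(r) ≈ 2.0149.


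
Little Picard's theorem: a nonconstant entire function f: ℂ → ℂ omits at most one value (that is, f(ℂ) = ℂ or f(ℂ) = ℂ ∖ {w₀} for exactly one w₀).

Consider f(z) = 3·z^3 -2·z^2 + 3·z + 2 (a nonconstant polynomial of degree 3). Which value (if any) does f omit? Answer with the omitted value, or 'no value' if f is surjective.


Little Picard bounds the complement of f(ℂ) to at most one point.
For every w ∈ ℂ, the equation p(z) − w = 0 is a nonconstant polynomial in z and hence has at least one root by the fundamental theorem of algebra. So p is surjective onto ℂ, omitting no value.

Omitted value: no value.


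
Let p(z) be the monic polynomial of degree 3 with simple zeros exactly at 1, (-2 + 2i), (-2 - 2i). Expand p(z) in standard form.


The polynomial is p(z) = ∏_{α ∈ S} (z − α), where S = {1, (-2 + 2i), (-2 - 2i)}.
Expanding the product yields: p(z) = z^3 + 3·z^2 + 4·z -8.
Note conjugate pairs combine to real quadratics: (z − (-2+2i))(z − (-2−2i)) = z² + 4z + 8.
The resulting polynomial has degree 3 and real coefficients as required.

p(z) = z^3 + 3·z^2 + 4·z -8.


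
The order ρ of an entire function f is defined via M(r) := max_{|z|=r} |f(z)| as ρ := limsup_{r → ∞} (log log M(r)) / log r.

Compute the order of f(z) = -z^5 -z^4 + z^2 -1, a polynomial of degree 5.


|f(z)| ≤ Σ|c_k|·r^k = O(r^5) as r → ∞. Polynomial growth is O(e^{r^ε}) for every ε > 0 (since r^5/e^{r^ε} → 0), so ρ ≤ ε for all ε > 0, i.e. ρ = 0. Every nonconstant polynomial has order 0.
Therefore ρ = 0.

Order ρ = 0.


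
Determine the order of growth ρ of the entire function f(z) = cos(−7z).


cos(w) is a linear combination of e^{iw} and e^{−iw} (or e^w, e^{−w} in the hyperbolic case), so |cos(w)| ≤ e^{|w|}. With w = −7z, |w| ≤ 7|z| + 0 = 7r + 0 on |z| = r, giving M(r) ≤ e^{7r + 0}, so ρ ≤ 1. On a suitable ray (z = it for sin/cos; z = t for sinh/cosh, t real → ∞), |cos(−7z)| grows like e^{7|t|}/2, so ρ ≥ 1. Hence ρ = 1.
Therefore ρ = 1.

Order ρ = 1.


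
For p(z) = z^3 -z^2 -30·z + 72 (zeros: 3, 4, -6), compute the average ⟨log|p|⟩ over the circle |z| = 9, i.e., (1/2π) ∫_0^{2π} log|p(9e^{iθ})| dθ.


Zeros: -6, 3, 4; r = 9.
Inside |z| < r: -6, 3, 4. Outside (|z| ≥ r): ∅.
p(0) = 72, so log|p(0)| = log(72) = 4.2767.
Apply Jensen: I(r) = log|p(0)| + Σ_k log(r/|z_k|), summed over zeros inside |z| < r.
  log(r/|z_k|) for z_k = 3: log(9/3) = 1.0986
  log(r/|z_k|) for z_k = 4: log(9/4) = 0.8109
  log(r/|z_k|) for z_k = -6: log(9/6) = 0.4055
Sum over inside zeros: 2.3150.
I(r) = log|p(0)| + (inside sum) = 4.2767 + 2.3150 = 6.5917.
Closed form (all zeros inside, monic): I(r) = n·log(r) = 3·log(9) = 6.5917. ✓

I(r) ≈ 6.5917.


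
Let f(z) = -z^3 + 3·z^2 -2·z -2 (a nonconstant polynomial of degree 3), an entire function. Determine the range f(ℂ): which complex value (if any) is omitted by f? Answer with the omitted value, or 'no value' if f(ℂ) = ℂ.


Little Picard bounds the complement of f(ℂ) to at most one point.
For every w ∈ ℂ, the equation p(z) − w = 0 is a nonconstant polynomial in z and hence has at least one root by the fundamental theorem of algebra. So p is surjective onto ℂ, omitting no value.

Omitted value: no value.


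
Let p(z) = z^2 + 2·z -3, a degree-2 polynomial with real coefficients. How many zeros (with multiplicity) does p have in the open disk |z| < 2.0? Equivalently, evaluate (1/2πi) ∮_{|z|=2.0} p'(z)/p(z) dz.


The zeros of p are: -3, 1.
Their magnitudes are: 3, 1.
Zeros with |z| < R = 2.0: 1.
Count = 1.
By the argument principle, (1/2πi) ∮_{|z|=R} p'(z)/p(z) dz equals exactly this count.

Number of zeros inside |z| < 2.0: 1.


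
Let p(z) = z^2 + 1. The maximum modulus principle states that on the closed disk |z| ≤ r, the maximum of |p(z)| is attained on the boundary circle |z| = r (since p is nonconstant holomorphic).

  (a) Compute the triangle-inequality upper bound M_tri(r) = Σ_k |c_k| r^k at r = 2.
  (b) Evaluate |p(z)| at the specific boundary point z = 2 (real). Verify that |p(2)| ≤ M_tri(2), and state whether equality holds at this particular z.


Coefficients: c_0 = 1, c_1 = 0, c_2 = 1. Radius r = 2.
Part (a). Triangle bound: M_tri(r) = Σ_k |c_k| r^k
  = |1|·2^0 + |0|·2^1 + |1|·2^2
  = 1 + 0 + 4 = 5.
This bounds M(r) := max_{|z|=r} |p(z)| from above; equality holds iff all terms c_k z^k can be made to align in phase at a single z on |z|=r.
Part (b). At z = 2 (real, on the circle |z| = r):
  p(2) = (1)·2^0 + (0)·2^1 + (1)·2^2 = 5.
  |p(2)| = 5.
Since all nonzero coefficients share the same sign, |p(2)| = 5 = M_tri(2); the triangle bound is attained at z = 2, so in fact M(r) = 5.

M_tri(2) = 5; |p(2)| = 5; equality at z=2: yes.


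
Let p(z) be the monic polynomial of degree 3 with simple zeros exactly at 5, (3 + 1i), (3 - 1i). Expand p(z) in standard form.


The polynomial is p(z) = ∏_{α ∈ S} (z − α), where S = {5, (3 + 1i), (3 - 1i)}.
Expanding the product yields: p(z) = z^3 -11·z^2 + 40·z -50.
Note conjugate pairs combine to real quadratics: (z − (3+1i))(z − (3−1i)) = z² − 6z + 10.
The resulting polynomial has degree 3 and real coefficients as required.

p(z) = z^3 -11·z^2 + 40·z -50.


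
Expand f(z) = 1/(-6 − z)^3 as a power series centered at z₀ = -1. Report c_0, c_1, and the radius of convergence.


Let w = z − z₀, so z = z₀ + w.
Then -6 − z = -6 − (z₀ + w) = (-6 − z₀) − w = -5 − w.
f(z) = 1/(-5 − w)^3 = (1/(-5)^3) · (1 − w/(-5))^{−3}.
By the binomial series (1−u)^{−3} = Σ_{n≥0} C(n+2, 2) u^n for |u|<1, with u = w/(-5):
  c_n = C(n+2, 2) / (-5)^(n+3).
  c_0 = 1/(-5)^3 = -1/125.
  c_1 = 3/(-5)^4 = 3/625.
The series is valid for |w/d| < 1, i.e. |z − z₀| < |d|.
Radius of convergence: R = |-6 − z₀| = |-5| = 5 (distance from z₀ to the singularity z = -6).

c_0 = -1/125, c_1 = 3/625; R = 5.


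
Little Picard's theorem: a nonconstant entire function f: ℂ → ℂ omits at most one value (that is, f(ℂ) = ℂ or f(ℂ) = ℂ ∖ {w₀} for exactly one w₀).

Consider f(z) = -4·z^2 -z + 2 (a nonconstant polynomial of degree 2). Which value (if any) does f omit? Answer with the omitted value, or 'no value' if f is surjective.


Little Picard bounds the complement of f(ℂ) to at most one point.
For every w ∈ ℂ, the equation p(z) − w = 0 is a nonconstant polynomial in z and hence has at least one root by the fundamental theorem of algebra. So p is surjective onto ℂ, omitting no value.

Omitted value: no value.


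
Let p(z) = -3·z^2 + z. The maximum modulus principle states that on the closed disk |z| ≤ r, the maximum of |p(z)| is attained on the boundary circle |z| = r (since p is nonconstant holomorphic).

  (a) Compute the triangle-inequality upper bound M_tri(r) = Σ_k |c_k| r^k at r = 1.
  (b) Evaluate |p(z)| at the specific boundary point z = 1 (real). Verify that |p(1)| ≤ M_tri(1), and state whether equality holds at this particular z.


Coefficients: c_0 = 0, c_1 = 1, c_2 = -3. Radius r = 1.
Part (a). Triangle bound: M_tri(r) = Σ_k |c_k| r^k
  = |0|·1^0 + |1|·1^1 + |-3|·1^2
  = 0 + 1 + 3 = 4.
This bounds M(r) := max_{|z|=r} |p(z)| from above; equality holds iff all terms c_k z^k can be made to align in phase at a single z on |z|=r.
Part (b). At z = 1 (real, on the circle |z| = r):
  p(1) = (0)·1^0 + (1)·1^1 + (-3)·1^2 = -2.
  |p(1)| = 2.
Check: |p(1)| = 2 ≤ 4 = M_tri(1). ✓ Equality does not hold at z = 1 (the coefficients have mixed signs, so the terms do not all align in phase there).

M_tri(1) = 4; |p(1)| = 2; equality at z=1: no.


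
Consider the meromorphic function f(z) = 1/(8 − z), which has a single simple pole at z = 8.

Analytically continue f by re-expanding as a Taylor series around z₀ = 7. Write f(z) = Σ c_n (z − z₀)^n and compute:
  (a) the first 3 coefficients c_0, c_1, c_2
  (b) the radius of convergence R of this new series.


Let w = z − z₀, so z = z₀ + w.
Then 8 − z = 8 − (z₀ + w) = (8 − z₀) − w = 1 − w.
f(z) = 1/(1 − w) = (1/(1)) · 1/(1 − w/(1)) = Σ_{n≥0} w^n / (1)^(n+1).
So c_n = 1/(1)^(n+1):
  c_0 = 1/(1)^1 = 1.
  c_1 = 1/(1)^2 = 1.
  c_2 = 1/(1)^3 = 1.
The series is valid for |w/d| < 1, i.e. |z − z₀| < |d|.
Radius of convergence: R = |8 − z₀| = |1| = 1 (distance from z₀ to the singularity z = 8).

c_0 = 1, c_1 = 1, c_2 = 1; R = 1.
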